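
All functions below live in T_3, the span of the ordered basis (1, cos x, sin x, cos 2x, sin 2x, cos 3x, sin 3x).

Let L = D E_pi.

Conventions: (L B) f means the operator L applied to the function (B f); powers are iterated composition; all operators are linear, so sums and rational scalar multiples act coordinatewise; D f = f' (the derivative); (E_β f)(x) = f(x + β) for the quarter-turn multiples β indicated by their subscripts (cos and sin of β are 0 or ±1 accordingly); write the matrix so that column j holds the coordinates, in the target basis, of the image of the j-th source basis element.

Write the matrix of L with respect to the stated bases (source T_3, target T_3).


the matrix is [[0, 0, 0, 0, 0, 0, 0]; [0, 0, -1, 0, 0, 0, 0]; [0, 1, 0, 0, 0, 0, 0]; [0, 0, 0, 0, 2, 0, 0]; [0, 0, 0, -2, 0, 0, 0]; [0, 0, 0, 0, 0, 0, -3]; [0, 0, 0, 0, 0, 3, 0]] (rows listed top to bottom)

image of 1: 0
image of cos x: sin x
image of sin x: -cos x
image of cos 2x: -2sin 2x
image of sin 2x: 2cos 2x
image of cos 3x: 3sin 3x
image of sin 3x: -3cos 3x
each image's coordinates form column j of the matrix


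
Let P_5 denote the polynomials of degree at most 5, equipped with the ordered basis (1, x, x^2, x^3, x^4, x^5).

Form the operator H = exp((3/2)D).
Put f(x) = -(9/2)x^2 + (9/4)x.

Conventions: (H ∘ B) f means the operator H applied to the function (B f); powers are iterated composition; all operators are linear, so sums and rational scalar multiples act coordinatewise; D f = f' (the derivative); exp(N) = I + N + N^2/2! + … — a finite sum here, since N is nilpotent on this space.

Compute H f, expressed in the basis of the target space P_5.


the result is g(x) = -(9/2)x^2 - (45/4)x - 27/4

order-1 term: -(27/2)x + 27/8
order-2 term: -81/8
the series for exp((3/2)D) f terminates at order 2
exp((3/2)D) f = -(9/2)x^2 - (45/4)x - 27/4


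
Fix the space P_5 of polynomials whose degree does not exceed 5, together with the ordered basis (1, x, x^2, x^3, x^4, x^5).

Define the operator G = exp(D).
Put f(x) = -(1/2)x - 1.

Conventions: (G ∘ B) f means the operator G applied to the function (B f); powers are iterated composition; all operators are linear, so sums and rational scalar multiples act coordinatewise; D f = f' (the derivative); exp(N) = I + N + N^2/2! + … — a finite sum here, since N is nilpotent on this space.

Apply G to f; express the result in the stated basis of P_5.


the image equals g(x) = -(1/2)x - 3/2

order-1 term: -1/2
the series for exp(D) f terminates at order 1
exp(D) f = -(1/2)x - 3/2


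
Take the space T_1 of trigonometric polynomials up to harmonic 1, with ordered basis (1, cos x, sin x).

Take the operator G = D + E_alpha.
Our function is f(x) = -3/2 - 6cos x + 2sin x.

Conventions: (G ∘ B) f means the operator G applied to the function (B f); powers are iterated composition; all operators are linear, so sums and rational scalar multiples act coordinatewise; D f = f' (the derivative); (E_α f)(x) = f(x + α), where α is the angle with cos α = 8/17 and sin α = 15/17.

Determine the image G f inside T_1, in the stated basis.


D f = 2cos x + 6sin x
E_alpha f = -3/2 - (18/17)cos x + (106/17)sin x
(D + E_alpha) f = -3/2 + (16/17)cos x + (208/17)sin x

g(x) = -3/2 + (16/17)cos x + (208/17)sin x


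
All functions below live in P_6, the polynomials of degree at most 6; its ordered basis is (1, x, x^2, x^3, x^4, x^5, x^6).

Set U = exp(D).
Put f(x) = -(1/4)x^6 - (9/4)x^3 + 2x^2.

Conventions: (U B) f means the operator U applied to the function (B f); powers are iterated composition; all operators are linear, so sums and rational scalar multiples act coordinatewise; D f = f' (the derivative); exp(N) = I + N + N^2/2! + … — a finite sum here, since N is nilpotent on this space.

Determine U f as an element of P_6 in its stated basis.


the result is g(x) = -(1/4)x^6 - (3/2)x^5 - (15/4)x^4 - (29/4)x^3 - (17/2)x^2 - (17/4)x - 1/2

order-1 term: -(3/2)x^5 - (27/4)x^2 + 4x
order-2 term: -(15/4)x^4 - (27/4)x + 2
order-3 term: -5x^3 - 9/4
order-4 term: -(15/4)x^2
order-5 term: -(3/2)x
order-6 term: -1/4
the series for exp(D) f terminates at order 6
exp(D) f = -(1/4)x^6 - (3/2)x^5 - (15/4)x^4 - (29/4)x^3 - (17/2)x^2 - (17/4)x - 1/2


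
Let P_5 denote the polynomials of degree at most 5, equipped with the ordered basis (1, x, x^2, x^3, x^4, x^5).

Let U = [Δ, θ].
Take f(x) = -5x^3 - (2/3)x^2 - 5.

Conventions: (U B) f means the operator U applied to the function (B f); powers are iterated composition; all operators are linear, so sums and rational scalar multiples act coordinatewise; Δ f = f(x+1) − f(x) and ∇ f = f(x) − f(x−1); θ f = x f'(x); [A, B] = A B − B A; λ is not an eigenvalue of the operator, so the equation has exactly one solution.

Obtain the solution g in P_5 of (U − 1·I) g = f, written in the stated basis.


write g with unknown coordinates in the stated basis and equate coefficients in (U − 1·I) g = f
solving from the highest basis element down gives g = 5x^3 + (47/3)x^2 + (184/3)x + 338/3
check: U g = 15x^2 + (184/3)x + 323/3
so U g − 1·g = -5x^3 - (2/3)x^2 - 5 = f ✓

the image equals g(x) = 5x^3 + (47/3)x^2 + (184/3)x + 338/3


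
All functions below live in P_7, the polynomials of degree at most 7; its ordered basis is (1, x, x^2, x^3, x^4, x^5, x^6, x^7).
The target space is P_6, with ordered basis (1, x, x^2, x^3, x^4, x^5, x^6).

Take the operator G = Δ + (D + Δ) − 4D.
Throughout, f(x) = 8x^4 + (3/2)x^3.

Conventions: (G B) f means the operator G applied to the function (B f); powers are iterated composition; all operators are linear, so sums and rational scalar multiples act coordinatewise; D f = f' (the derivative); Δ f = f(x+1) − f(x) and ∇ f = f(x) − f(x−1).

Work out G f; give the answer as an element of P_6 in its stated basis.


Δ f = 32x^3 + (105/2)x^2 + (73/2)x + 19/2
D f = 32x^3 + (9/2)x^2
Δ f = 32x^3 + (105/2)x^2 + (73/2)x + 19/2
(D + Δ) f = 64x^3 + 57x^2 + (73/2)x + 19/2
D f = 32x^3 + (9/2)x^2
(-4D) f = -128x^3 - 18x^2
(Δ + (D + Δ) − 4D) f = -32x^3 + (183/2)x^2 + 73x + 19

g(x) = -32x^3 + (183/2)x^2 + 73x + 19


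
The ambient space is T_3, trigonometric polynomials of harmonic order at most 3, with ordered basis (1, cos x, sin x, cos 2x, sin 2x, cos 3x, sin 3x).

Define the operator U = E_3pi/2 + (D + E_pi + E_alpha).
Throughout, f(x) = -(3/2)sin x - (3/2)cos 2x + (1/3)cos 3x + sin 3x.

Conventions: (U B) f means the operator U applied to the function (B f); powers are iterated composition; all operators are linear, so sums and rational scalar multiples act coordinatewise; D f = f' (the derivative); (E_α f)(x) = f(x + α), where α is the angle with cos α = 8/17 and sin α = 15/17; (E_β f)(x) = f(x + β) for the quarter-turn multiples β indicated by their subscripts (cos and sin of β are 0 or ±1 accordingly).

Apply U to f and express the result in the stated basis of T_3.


the result is g(x) = -(45/34)cos x + (27/34)sin x + (483/578)cos 2x + (1227/289)sin 2x + (15890/4913)cos 3x - (48560/14739)sin 3x

E_3pi/2 f = (3/2)cos x + (3/2)cos 2x + cos 3x - (1/3)sin 3x
D f = -(3/2)cos x + 3sin 2x + 3cos 3x - sin 3x
E_pi f = (3/2)sin x - (3/2)cos 2x - (1/3)cos 3x - sin 3x
E_alpha f = -(45/34)cos x - (12/17)sin x + (483/578)cos 2x + (360/289)sin 2x - (6373/14739)cos 3x - (4723/4913)sin 3x
(D + E_pi + E_alpha) f = -(48/17)cos x + (27/34)sin x - (192/289)cos 2x + (1227/289)sin 2x + (10977/4913)cos 3x - (14549/4913)sin 3x
(E_3pi/2 + (D + E_pi + E_alpha)) f = -(45/34)cos x + (27/34)sin x + (483/578)cos 2x + (1227/289)sin 2x + (15890/4913)cos 3x - (48560/14739)sin 3x


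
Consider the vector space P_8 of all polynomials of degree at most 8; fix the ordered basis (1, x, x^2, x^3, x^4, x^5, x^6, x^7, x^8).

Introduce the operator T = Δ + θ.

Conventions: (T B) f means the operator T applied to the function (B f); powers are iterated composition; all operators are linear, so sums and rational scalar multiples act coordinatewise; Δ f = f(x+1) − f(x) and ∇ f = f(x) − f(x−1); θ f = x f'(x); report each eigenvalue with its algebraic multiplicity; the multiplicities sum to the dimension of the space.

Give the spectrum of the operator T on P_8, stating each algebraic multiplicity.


λ = 0 (multiplicity 1), λ = 1 (multiplicity 1), λ = 2 (multiplicity 1), λ = 3 (multiplicity 1), λ = 4 (multiplicity 1), λ = 5 (multiplicity 1), λ = 6 (multiplicity 1), λ = 7 (multiplicity 1), λ = 8 (multiplicity 1)

image of 1: 0
image of x: x + 1
image of x^2: 2x^2 + 2x + 1
image of x^3: 3x^3 + 3x^2 + 3x + 1
image of x^4: 4x^4 + 4x^3 + 6x^2 + 4x + 1
image of x^5: 5x^5 + 5x^4 + 10x^3 + 10x^2 + 5x + 1
image of x^6: 6x^6 + 6x^5 + 15x^4 + 20x^3 + 15x^2 + 6x + 1
image of x^7: 7x^7 + 7x^6 + 21x^5 + 35x^4 + 35x^3 + 21x^2 + 7x + 1
image of x^8: 8x^8 + 8x^7 + 28x^6 + 56x^5 + 70x^4 + 56x^3 + 28x^2 + 8x + 1
the matrix is upper triangular; its diagonal is (0, 1, 2, 3, 4, 5, 6, 7, 8)
for a triangular matrix the eigenvalues are the diagonal entries, with algebraic multiplicity their repetition count


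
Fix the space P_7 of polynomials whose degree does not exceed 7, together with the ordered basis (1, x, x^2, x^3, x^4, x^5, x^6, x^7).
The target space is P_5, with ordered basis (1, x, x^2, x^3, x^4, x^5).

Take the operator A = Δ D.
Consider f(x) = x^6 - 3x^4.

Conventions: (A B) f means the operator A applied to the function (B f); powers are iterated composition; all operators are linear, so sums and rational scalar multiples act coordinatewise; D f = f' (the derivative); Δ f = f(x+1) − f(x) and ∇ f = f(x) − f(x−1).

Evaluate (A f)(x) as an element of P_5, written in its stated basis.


g(x) = 30x^4 + 60x^3 + 24x^2 - 6x - 6

D f = 6x^5 - 12x^3
Δ D f = 30x^4 + 60x^3 + 24x^2 - 6x - 6


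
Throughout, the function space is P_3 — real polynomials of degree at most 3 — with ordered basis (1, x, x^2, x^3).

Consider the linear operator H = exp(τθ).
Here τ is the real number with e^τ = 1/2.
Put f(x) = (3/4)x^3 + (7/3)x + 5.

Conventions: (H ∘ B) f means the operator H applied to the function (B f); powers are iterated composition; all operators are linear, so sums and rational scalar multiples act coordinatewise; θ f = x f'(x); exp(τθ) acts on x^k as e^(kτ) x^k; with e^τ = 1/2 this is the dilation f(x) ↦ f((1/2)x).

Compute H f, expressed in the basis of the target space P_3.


g(x) = (3/32)x^3 + (7/6)x + 5

exp(τθ) x^k = e^(kτ) x^k; with e^τ = 1/2 this sends x^k to (1/2)^k x^k
x ↦ 1/2 x
x^3 ↦ 1/8 x^3
applying this coordinatewise to f: exp(τθ) f = (3/32)x^3 + (7/6)x + 5


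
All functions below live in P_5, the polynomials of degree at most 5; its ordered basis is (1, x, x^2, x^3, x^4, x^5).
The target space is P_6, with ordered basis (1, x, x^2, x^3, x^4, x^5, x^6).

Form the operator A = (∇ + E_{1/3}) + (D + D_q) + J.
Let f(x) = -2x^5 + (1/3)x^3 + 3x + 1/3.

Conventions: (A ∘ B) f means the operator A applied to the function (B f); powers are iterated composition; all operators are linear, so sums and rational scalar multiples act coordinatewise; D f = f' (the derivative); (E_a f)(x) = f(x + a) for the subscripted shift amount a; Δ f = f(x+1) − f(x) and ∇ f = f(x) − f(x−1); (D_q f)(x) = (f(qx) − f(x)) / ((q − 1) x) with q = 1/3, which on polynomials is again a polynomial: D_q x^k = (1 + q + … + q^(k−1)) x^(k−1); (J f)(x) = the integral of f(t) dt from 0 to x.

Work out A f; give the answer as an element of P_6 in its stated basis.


∇ f = -10x^4 + 20x^3 - 19x^2 + 9x + 4/3
E_{1/3} f = -2x^5 - (10/3)x^4 - (17/9)x^3 - (11/27)x^2 + (242/81)x + 325/243
(∇ + E_{1/3}) f = -2x^5 - (40/3)x^4 + (163/9)x^3 - (524/27)x^2 + (971/81)x + 649/243
D f = -10x^4 + x^2 + 3
D_q f = -(242/81)x^4 + (13/27)x^2 + 3
(D + D_q) f = -(1052/81)x^4 + (40/27)x^2 + 6
J f = -(1/3)x^6 + (1/12)x^4 + (3/2)x^2 + (1/3)x
((∇ + E_{1/3}) + (D + D_q) + J) f = -(1/3)x^6 - 2x^5 - (8501/324)x^4 + (163/9)x^3 - (887/54)x^2 + (998/81)x + 2107/243

the result is g(x) = -(1/3)x^6 - 2x^5 - (8501/324)x^4 + (163/9)x^3 - (887/54)x^2 + (998/81)x + 2107/243


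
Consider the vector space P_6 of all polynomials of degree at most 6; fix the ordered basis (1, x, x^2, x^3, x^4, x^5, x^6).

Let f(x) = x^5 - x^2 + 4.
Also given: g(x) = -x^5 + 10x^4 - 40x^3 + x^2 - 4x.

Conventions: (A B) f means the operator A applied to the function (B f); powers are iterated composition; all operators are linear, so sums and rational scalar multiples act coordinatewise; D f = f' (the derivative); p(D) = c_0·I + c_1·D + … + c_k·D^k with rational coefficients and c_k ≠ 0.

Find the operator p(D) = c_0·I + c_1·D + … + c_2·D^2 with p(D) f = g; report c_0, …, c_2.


D^0 f = x^5 - x^2 + 4
D^1 f = 5x^4 - 2x
D^2 f = 20x^3 - 2
matching coefficients of g against c_0 f + c_1 Df + … from the top degree down determines the c_i
solution: c_0 = -1, c_1 = 2, c_2 = -2

c_0 = -1, c_1 = 2, c_2 = -2


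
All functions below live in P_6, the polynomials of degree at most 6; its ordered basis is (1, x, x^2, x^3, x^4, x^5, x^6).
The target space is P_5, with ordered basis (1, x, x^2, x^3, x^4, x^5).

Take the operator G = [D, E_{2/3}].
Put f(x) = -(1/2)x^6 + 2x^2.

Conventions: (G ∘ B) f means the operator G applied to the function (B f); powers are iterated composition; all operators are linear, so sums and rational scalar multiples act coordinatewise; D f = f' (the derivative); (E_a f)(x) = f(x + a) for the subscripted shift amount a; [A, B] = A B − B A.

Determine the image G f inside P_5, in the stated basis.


the image equals g(x) = 0

E_{2/3} f = -(1/2)x^6 - 2x^5 - (10/3)x^4 - (80/27)x^3 + (14/27)x^2 + (184/81)x + 616/729
D E_{2/3} f = -3x^5 - 10x^4 - (40/3)x^3 - (80/9)x^2 + (28/27)x + 184/81
D f = -3x^5 + 4x
E_{2/3} D f = -3x^5 - 10x^4 - (40/3)x^3 - (80/9)x^2 + (28/27)x + 184/81
[D, E_{2/3}] f = 0


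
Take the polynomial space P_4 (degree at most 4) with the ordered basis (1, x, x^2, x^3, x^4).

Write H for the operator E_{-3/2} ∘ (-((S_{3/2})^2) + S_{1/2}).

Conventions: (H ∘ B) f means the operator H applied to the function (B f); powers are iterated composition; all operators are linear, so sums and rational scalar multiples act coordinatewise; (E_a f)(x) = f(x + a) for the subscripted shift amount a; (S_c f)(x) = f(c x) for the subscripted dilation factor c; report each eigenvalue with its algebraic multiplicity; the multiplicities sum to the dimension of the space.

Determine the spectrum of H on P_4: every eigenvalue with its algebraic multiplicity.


image of 1: 0
image of x: -(7/4)x + 21/8
image of x^2: -(77/16)x^2 + (231/16)x - 693/64
image of x^3: -(721/64)x^3 + (6489/128)x^2 - (19467/256)x + 19467/512
image of x^4: -(6545/256)x^4 + (19635/128)x^3 - (176715/512)x^2 + (176715/512)x - 530145/4096
the matrix is upper triangular; its diagonal is (0, -7/4, -77/16, -721/64, -6545/256)
for a triangular matrix the eigenvalues are the diagonal entries, with algebraic multiplicity their repetition count

λ = -6545/256 (multiplicity 1), λ = -721/64 (multiplicity 1), λ = -77/16 (multiplicity 1), λ = -7/4 (multiplicity 1), λ = 0 (multiplicity 1)


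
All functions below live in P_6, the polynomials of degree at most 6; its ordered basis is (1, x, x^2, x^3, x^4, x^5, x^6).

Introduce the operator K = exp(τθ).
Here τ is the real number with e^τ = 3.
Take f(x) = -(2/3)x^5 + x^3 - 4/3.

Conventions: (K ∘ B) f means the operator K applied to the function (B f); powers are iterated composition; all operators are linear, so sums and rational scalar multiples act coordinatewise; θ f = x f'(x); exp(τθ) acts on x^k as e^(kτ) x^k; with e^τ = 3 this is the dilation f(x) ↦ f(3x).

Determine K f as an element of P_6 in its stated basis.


exp(τθ) x^k = e^(kτ) x^k; with e^τ = 3 this sends x^k to 3^k x^k
x^3 ↦ 27 x^3
x^5 ↦ 243 x^5
applying this coordinatewise to f: exp(τθ) f = -162x^5 + 27x^3 - 4/3

the result is g(x) = -162x^5 + 27x^3 - 4/3


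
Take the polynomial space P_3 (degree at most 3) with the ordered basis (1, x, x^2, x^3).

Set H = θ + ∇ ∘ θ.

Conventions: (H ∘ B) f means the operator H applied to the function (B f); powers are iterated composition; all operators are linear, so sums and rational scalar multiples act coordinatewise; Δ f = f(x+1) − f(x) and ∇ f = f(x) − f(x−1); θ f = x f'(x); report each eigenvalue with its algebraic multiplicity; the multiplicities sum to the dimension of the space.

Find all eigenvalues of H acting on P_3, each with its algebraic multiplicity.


image of 1: 0
image of x: x + 1
image of x^2: 2x^2 + 4x - 2
image of x^3: 3x^3 + 9x^2 - 9x + 3
the matrix is upper triangular; its diagonal is (0, 1, 2, 3)
for a triangular matrix the eigenvalues are the diagonal entries, with algebraic multiplicity their repetition count

λ = 0 (multiplicity 1), λ = 1 (multiplicity 1), λ = 2 (multiplicity 1), λ = 3 (multiplicity 1)


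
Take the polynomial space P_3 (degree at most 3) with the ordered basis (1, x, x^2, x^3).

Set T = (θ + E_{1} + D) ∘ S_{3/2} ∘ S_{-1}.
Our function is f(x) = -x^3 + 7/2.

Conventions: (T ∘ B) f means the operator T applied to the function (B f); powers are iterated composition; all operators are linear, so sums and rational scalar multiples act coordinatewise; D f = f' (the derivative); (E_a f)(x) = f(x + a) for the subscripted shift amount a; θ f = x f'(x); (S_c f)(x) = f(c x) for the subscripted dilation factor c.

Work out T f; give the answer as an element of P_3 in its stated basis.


S_{-1} f = x^3 + 7/2
S_{3/2} S_{-1} f = (27/8)x^3 + 7/2
θ (S_{3/2} ∘ S_{-1}) f = (81/8)x^3
E_{1} (S_{3/2} ∘ S_{-1}) f = (27/8)x^3 + (81/8)x^2 + (81/8)x + 55/8
D (S_{3/2} ∘ S_{-1}) f = (81/8)x^2
(θ + E_{1} + D) (S_{3/2} ∘ S_{-1}) f = (27/2)x^3 + (81/4)x^2 + (81/8)x + 55/8

g(x) = (27/2)x^3 + (81/4)x^2 + (81/8)x + 55/8


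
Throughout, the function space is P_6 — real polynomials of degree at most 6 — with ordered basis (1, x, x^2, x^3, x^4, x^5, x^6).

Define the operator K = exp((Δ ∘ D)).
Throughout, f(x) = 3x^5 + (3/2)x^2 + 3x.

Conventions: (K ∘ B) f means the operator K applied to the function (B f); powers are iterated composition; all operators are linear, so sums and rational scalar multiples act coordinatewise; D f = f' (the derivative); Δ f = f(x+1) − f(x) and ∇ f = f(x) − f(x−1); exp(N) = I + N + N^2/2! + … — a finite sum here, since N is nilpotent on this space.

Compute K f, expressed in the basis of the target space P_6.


order-1 term: 60x^3 + 90x^2 + 60x + 18
order-2 term: 180x + 180
the series for exp((Δ ∘ D)) f terminates at order 2
exp((Δ ∘ D)) f = 3x^5 + 60x^3 + (183/2)x^2 + 243x + 198

the image equals g(x) = 3x^5 + 60x^3 + (183/2)x^2 + 243x + 198


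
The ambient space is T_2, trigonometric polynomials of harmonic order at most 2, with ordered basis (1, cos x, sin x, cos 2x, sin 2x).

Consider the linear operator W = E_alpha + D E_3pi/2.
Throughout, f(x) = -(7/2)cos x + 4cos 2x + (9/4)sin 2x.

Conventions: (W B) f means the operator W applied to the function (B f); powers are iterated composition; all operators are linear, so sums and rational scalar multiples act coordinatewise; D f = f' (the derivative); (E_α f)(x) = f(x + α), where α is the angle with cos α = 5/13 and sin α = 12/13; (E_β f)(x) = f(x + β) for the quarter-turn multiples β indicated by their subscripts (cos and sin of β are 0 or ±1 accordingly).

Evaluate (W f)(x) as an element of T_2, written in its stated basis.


E_alpha f = -(35/26)cos x + (42/13)sin x - (206/169)cos 2x - (2991/676)sin 2x
E_3pi/2 f = -(7/2)sin x - 4cos 2x - (9/4)sin 2x
D E_3pi/2 f = -(7/2)cos x - (9/2)cos 2x + 8sin 2x
(E_alpha + D E_3pi/2) f = -(63/13)cos x + (42/13)sin x - (1933/338)cos 2x + (2417/676)sin 2x

the image equals g(x) = -(63/13)cos x + (42/13)sin x - (1933/338)cos 2x + (2417/676)sin 2x


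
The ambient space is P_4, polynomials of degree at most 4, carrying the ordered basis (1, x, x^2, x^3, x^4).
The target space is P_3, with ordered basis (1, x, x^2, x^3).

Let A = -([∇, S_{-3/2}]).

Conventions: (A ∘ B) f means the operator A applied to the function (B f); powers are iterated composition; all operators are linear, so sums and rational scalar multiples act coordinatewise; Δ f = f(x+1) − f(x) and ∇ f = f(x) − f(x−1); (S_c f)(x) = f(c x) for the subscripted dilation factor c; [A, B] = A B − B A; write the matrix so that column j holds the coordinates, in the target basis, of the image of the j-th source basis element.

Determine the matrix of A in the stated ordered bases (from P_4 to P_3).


the matrix is [[0, 5/2, 5/4, 35/8, 65/16]; [0, 0, -15/2, -45/8, -105/4]; [0, 0, 0, 135/8, 135/8]; [0, 0, 0, 0, -135/4]] (rows listed top to bottom)

image of 1: 0
image of x: 5/2
image of x^2: -(15/2)x + 5/4
image of x^3: (135/8)x^2 - (45/8)x + 35/8
image of x^4: -(135/4)x^3 + (135/8)x^2 - (105/4)x + 65/16
each image's coordinates form column j of the matrix


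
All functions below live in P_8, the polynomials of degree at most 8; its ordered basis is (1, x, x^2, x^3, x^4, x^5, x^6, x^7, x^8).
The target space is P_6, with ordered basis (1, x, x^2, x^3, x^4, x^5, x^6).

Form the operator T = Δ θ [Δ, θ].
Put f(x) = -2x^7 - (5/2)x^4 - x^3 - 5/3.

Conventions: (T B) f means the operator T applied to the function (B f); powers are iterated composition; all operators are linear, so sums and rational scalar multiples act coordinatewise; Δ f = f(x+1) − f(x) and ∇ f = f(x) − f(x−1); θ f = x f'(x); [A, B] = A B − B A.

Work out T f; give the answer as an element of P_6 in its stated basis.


θ f = -14x^7 - 10x^4 - 3x^3
Δ θ f = -98x^6 - 294x^5 - 490x^4 - 530x^3 - 363x^2 - 147x - 27
Δ f = -14x^6 - 42x^5 - 70x^4 - 80x^3 - 60x^2 - 27x - 11/2
θ Δ f = -84x^6 - 210x^5 - 280x^4 - 240x^3 - 120x^2 - 27x
[Δ, θ] f = -14x^6 - 84x^5 - 210x^4 - 290x^3 - 243x^2 - 120x - 27
θ [Δ, θ] f = -84x^6 - 420x^5 - 840x^4 - 870x^3 - 486x^2 - 120x
Δ θ [Δ, θ] f = -504x^5 - 3360x^4 - 9240x^3 - 13110x^2 - 9546x - 2820

the image equals g(x) = -504x^5 - 3360x^4 - 9240x^3 - 13110x^2 - 9546x - 2820


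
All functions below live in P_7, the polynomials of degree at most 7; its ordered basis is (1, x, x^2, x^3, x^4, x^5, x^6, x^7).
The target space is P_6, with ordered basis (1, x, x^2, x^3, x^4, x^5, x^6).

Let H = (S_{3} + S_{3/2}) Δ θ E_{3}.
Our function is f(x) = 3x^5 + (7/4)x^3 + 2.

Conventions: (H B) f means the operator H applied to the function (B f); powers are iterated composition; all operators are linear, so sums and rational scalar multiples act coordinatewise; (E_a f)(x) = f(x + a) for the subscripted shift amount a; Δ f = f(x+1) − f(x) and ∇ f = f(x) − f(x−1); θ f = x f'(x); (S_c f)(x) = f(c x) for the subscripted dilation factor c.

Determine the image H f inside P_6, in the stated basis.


E_{3} f = 3x^5 + 45x^4 + (1087/4)x^3 + (3303/4)x^2 + (5049/4)x + 3113/4
θ E_{3} f = 15x^5 + 180x^4 + (3261/4)x^3 + (3303/2)x^2 + (5049/4)x
Δ θ E_{3} f = 75x^4 + 870x^3 + (14703/4)x^2 + (26175/4)x + 3924
S_{3} (Δ θ E_{3}) f = 6075x^4 + 23490x^3 + (132327/4)x^2 + (78525/4)x + 3924
S_{3/2} (Δ θ E_{3}) f = (6075/16)x^4 + (11745/4)x^3 + (132327/16)x^2 + (78525/8)x + 3924
(S_{3} + S_{3/2}) (Δ θ E_{3}) f = (103275/16)x^4 + (105705/4)x^3 + (661635/16)x^2 + (235575/8)x + 7848

g(x) = (103275/16)x^4 + (105705/4)x^3 + (661635/16)x^2 + (235575/8)x + 7848


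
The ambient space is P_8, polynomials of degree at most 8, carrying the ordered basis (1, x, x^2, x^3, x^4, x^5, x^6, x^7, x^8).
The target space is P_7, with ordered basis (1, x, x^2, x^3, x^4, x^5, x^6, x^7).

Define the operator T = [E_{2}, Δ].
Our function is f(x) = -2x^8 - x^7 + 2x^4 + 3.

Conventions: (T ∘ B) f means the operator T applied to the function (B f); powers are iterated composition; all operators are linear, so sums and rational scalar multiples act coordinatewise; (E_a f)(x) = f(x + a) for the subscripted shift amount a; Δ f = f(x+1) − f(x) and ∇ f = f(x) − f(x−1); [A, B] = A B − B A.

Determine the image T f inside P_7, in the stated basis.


the result is g(x) = 0

Δ f = -16x^7 - 63x^6 - 133x^5 - 175x^4 - 139x^3 - 65x^2 - 15x - 1
E_{2} Δ f = -16x^7 - 287x^6 - 2233x^5 - 9765x^4 - 25899x^3 - 41611x^2 - 37447x - 14539
E_{2} f = -2x^8 - 33x^7 - 238x^6 - 980x^5 - 2518x^4 - 4128x^3 - 4208x^2 - 2432x - 605
Δ E_{2} f = -16x^7 - 287x^6 - 2233x^5 - 9765x^4 - 25899x^3 - 41611x^2 - 37447x - 14539
[E_{2}, Δ] f = 0


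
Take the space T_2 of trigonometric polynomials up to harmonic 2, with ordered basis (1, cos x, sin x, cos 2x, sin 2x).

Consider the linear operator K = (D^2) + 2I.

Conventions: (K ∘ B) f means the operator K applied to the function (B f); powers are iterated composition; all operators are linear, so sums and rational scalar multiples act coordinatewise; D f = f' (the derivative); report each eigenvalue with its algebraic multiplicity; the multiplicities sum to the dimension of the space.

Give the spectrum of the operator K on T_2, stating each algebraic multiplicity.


λ = -2 (multiplicity 2), λ = 1 (multiplicity 2), λ = 2 (multiplicity 1)

image of 1: 2
image of cos x: cos x
image of sin x: sin x
image of cos 2x: -2cos 2x
image of sin 2x: -2sin 2x
the matrix is diagonal; its diagonal is (2, 1, 1, -2, -2)
for a triangular matrix the eigenvalues are the diagonal entries, with algebraic multiplicity their repetition count


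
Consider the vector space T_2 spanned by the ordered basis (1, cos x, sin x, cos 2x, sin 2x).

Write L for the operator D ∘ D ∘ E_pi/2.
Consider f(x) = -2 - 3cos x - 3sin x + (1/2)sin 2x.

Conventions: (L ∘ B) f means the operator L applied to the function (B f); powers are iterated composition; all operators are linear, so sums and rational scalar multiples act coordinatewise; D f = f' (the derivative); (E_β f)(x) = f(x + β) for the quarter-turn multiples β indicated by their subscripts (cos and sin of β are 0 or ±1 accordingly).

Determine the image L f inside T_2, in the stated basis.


E_pi/2 f = -2 - 3cos x + 3sin x - (1/2)sin 2x
D E_pi/2 f = 3cos x + 3sin x - cos 2x
D D E_pi/2 f = 3cos x - 3sin x + 2sin 2x

g(x) = 3cos x - 3sin x + 2sin 2x


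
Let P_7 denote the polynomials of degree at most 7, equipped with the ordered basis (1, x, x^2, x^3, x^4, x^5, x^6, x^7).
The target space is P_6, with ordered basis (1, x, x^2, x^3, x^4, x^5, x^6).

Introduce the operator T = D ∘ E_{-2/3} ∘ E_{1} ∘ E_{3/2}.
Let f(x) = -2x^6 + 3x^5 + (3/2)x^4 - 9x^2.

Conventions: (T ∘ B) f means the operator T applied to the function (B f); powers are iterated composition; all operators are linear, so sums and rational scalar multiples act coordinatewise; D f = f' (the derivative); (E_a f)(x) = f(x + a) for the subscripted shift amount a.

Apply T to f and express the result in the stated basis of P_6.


the result is g(x) = -12x^5 - 95x^4 - (862/3)x^3 - (7271/18)x^2 - (28685/108)x - 97339/1296

E_{3/2} f = -2x^6 - 15x^5 - (87/2)x^4 - (117/2)x^3 - (315/8)x^2 - (351/16)x - 405/32
E_{1} E_{3/2} f = -2x^6 - 27x^5 - (297/2)x^4 - (845/2)x^3 - (5247/8)x^2 - (8595/16)x - 6175/32
E_{-2/3} E_{1} E_{3/2} f = -2x^6 - 19x^5 - (431/6)x^4 - (7271/54)x^3 - (28685/216)x^2 - (97339/1296)x - 632467/23328
D E_{-2/3} E_{1} E_{3/2} f = -12x^5 - 95x^4 - (862/3)x^3 - (7271/18)x^2 - (28685/108)x - 97339/1296


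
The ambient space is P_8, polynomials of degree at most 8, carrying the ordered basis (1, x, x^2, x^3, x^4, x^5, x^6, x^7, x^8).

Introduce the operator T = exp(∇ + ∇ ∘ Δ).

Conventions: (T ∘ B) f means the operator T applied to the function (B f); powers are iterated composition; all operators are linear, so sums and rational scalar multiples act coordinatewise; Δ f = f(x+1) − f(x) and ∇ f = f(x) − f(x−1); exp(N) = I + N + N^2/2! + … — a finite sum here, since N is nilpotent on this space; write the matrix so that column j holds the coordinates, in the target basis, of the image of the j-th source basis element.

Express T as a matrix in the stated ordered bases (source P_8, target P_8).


image of 1: 1
image of x: x + 1
image of x^2: x^2 + 2x + 2
image of x^3: x^3 + 3x^2 + 6x + 5
image of x^4: x^4 + 4x^3 + 12x^2 + 20x + 15
image of x^5: x^5 + 5x^4 + 20x^3 + 50x^2 + 75x + 52
image of x^6: x^6 + 6x^5 + 30x^4 + 100x^3 + 225x^2 + 312x + 203
image of x^7: x^7 + 7x^6 + 42x^5 + 175x^4 + 525x^3 + 1092x^2 + 1421x + 877
image of x^8: x^8 + 8x^7 + 56x^6 + 280x^5 + 1050x^4 + 2912x^3 + 5684x^2 + 7016x + 4140
each image's coordinates form column j of the matrix

the matrix is [[1, 1, 2, 5, 15, 52, 203, 877, 4140]; [0, 1, 2, 6, 20, 75, 312, 1421, 7016]; [0, 0, 1, 3, 12, 50, 225, 1092, 5684]; [0, 0, 0, 1, 4, 20, 100, 525, 2912]; [0, 0, 0, 0, 1, 5, 30, 175, 1050]; [0, 0, 0, 0, 0, 1, 6, 42, 280]; [0, 0, 0, 0, 0, 0, 1, 7, 56]; [0, 0, 0, 0, 0, 0, 0, 1, 8]; [0, 0, 0, 0, 0, 0, 0, 0, 1]] (rows listed top to bottom)


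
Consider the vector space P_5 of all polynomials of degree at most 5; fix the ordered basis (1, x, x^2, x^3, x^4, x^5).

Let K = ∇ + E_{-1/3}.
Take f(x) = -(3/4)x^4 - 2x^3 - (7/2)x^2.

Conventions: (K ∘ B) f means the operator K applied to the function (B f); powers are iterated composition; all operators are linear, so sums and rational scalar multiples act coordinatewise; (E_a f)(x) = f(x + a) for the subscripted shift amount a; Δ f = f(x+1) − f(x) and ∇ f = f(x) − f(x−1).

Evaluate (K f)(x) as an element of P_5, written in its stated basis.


the result is g(x) = -(3/4)x^4 - 4x^3 - (7/2)x^2 - (20/9)x + 52/27

∇ f = -3x^3 - (3/2)x^2 - 4x + 9/4
E_{-1/3} f = -(3/4)x^4 - x^3 - 2x^2 + (16/9)x - 35/108
(∇ + E_{-1/3}) f = -(3/4)x^4 - 4x^3 - (7/2)x^2 - (20/9)x + 52/27


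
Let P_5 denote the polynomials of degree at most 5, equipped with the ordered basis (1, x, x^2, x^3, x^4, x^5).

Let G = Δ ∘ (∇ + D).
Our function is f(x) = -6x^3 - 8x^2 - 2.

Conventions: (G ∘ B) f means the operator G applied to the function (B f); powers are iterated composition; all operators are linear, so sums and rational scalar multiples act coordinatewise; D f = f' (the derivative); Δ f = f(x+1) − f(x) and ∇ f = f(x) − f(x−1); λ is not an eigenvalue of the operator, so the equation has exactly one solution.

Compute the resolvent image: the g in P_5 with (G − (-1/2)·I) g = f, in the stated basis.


the image equals g(x) = -12x^3 - 16x^2 + 288x + 196

write g with unknown coordinates in the stated basis and equate coefficients in (G − (-1/2)·I) g = f
solving from the highest basis element down gives g = -12x^3 - 16x^2 + 288x + 196
check: G g = -144x - 100
so G g − (-1/2)·g = -6x^3 - 8x^2 - 2 = f ✓


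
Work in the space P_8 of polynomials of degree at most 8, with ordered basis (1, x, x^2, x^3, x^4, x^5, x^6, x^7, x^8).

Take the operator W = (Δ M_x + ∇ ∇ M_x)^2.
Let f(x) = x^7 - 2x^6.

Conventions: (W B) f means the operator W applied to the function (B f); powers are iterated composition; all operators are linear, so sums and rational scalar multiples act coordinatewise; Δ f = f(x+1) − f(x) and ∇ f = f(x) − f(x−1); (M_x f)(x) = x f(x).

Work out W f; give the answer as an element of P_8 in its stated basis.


the result is g(x) = 64x^7 + 1162x^6 - 266x^5 - 15120x^4 + 95662x^3 - 229054x^2 + 275068x - 133049

M_x f = x^8 - 2x^7
Δ M_x f = 8x^7 + 14x^6 + 14x^5 - 14x^3 - 14x^2 - 6x - 1
M_x f = x^8 - 2x^7
∇ M_x f = 8x^7 - 42x^6 + 98x^5 - 140x^4 + 126x^3 - 70x^2 + 22x - 3
∇ ∇ M_x f = 56x^6 - 420x^5 + 1400x^4 - 2660x^3 + 2996x^2 - 1876x + 506
(Δ M_x + ∇ ∇ M_x) f = 8x^7 + 70x^6 - 406x^5 + 1400x^4 - 2674x^3 + 2982x^2 - 1882x + 505
M_x (Δ M_x + ∇ ∇ M_x) f = 8x^8 + 70x^7 - 406x^6 + 1400x^5 - 2674x^4 + 2982x^3 - 1882x^2 + 505x
Δ M_x (Δ M_x + ∇ ∇ M_x) f = 64x^7 + 714x^6 - 518x^5 + 3920x^4 - 1918x^3 + 2506x^2 - 396x + 3
M_x (Δ M_x + ∇ ∇ M_x) f = 8x^8 + 70x^7 - 406x^6 + 1400x^5 - 2674x^4 + 2982x^3 - 1882x^2 + 505x
∇ M_x (Δ M_x + ∇ ∇ M_x) f = 64x^7 + 266x^6 - 3458x^5 + 14980x^4 - 34818x^3 + 46326x^2 - 33268x + 9911
∇ ∇ M_x (Δ M_x + ∇ ∇ M_x) f = 448x^6 + 252x^5 - 19040x^4 + 97580x^3 - 231560x^2 + 275464x - 133052
(Δ M_x + ∇ ∇ M_x) (Δ M_x + ∇ ∇ M_x) f = 64x^7 + 1162x^6 - 266x^5 - 15120x^4 + 95662x^3 - 229054x^2 + 275068x - 133049


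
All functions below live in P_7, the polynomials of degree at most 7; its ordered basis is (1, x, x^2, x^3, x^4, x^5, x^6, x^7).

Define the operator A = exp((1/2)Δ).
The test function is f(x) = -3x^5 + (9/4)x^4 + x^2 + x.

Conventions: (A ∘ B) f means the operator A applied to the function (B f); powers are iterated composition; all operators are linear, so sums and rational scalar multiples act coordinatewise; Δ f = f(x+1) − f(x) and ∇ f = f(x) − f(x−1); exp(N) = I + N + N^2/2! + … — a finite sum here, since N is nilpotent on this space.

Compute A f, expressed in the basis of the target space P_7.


order-1 term: -(15/2)x^4 - (21/2)x^3 - (33/4)x^2 - 2x + 5/8
order-2 term: -(15/2)x^3 - (153/8)x^2 - (39/2)x - 113/16
order-3 term: -(15/4)x^2 - (81/8)x - 123/16
order-4 term: -(15/16)x - 111/64
order-5 term: -3/32
the series for exp((1/2)Δ) f terminates at order 5
exp((1/2)Δ) f = -3x^5 - (21/4)x^4 - 18x^3 - (241/8)x^2 - (505/16)x - 1021/64

the image equals g(x) = -3x^5 - (21/4)x^4 - 18x^3 - (241/8)x^2 - (505/16)x - 1021/64


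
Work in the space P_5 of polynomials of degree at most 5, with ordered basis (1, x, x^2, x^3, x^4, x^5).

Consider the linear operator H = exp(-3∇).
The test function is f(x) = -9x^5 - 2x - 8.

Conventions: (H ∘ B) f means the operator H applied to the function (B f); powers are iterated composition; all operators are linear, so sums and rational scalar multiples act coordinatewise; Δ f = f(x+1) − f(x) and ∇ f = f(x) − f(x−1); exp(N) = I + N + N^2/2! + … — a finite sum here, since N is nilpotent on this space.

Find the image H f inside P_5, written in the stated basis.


the image equals g(x) = -9x^5 + 135x^4 - 1080x^3 + 5130x^2 - 13907x + 16792

order-1 term: 135x^4 - 270x^3 + 270x^2 - 135x + 33
order-2 term: -810x^3 + 2430x^2 - 2835x + 1215
order-3 term: 2430x^2 - 7290x + 6075
order-4 term: -3645x + 7290
order-5 term: 2187
the series for exp(-3∇) f terminates at order 5
exp(-3∇) f = -9x^5 + 135x^4 - 1080x^3 + 5130x^2 - 13907x + 16792


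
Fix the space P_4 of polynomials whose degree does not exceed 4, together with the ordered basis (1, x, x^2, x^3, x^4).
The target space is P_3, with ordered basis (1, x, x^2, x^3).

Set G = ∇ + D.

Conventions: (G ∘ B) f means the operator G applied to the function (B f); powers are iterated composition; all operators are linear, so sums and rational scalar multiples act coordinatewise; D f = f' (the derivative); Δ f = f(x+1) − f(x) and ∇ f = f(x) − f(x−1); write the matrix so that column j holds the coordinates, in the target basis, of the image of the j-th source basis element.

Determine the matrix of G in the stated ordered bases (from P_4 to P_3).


the matrix is [[0, 2, -1, 1, -1]; [0, 0, 4, -3, 4]; [0, 0, 0, 6, -6]; [0, 0, 0, 0, 8]] (rows listed top to bottom)

image of 1: 0
image of x: 2
image of x^2: 4x - 1
image of x^3: 6x^2 - 3x + 1
image of x^4: 8x^3 - 6x^2 + 4x - 1
each image's coordinates form column j of the matrix


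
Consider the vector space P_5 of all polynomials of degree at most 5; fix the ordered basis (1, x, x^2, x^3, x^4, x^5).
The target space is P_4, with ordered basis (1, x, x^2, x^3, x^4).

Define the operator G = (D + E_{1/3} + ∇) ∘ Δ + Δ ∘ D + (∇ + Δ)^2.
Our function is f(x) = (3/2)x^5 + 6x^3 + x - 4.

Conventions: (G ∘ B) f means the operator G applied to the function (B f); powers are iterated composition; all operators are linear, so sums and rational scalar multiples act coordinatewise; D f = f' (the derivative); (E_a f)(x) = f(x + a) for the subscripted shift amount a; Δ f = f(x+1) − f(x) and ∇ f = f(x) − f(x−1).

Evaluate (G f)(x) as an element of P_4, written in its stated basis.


Δ f = (15/2)x^4 + 15x^3 + 33x^2 + (51/2)x + 17/2
D Δ f = 30x^3 + 45x^2 + 66x + 51/2
E_{1/3} Δ f = (15/2)x^4 + 25x^3 + 53x^2 + (965/18)x + 1151/54
∇ Δ f = 30x^3 + 51x
(D + E_{1/3} + ∇) Δ f = (15/2)x^4 + 85x^3 + 98x^2 + (3071/18)x + 1264/27
D f = (15/2)x^4 + 18x^2 + 1
Δ D f = 30x^3 + 45x^2 + 66x + 51/2
∇ f = (15/2)x^4 - 15x^3 + 33x^2 - (51/2)x + 17/2
Δ f = (15/2)x^4 + 15x^3 + 33x^2 + (51/2)x + 17/2
(∇ + Δ) f = 15x^4 + 66x^2 + 17
∇ (∇ + Δ) f = 60x^3 - 90x^2 + 192x - 81
Δ (∇ + Δ) f = 60x^3 + 90x^2 + 192x + 81
(∇ + Δ) (∇ + Δ) f = 120x^3 + 384x
((D + E_{1/3} + ∇) ∘ Δ + Δ ∘ D + (∇ + Δ)^2) f = (15/2)x^4 + 235x^3 + 143x^2 + (11171/18)x + 3905/54

the result is g(x) = (15/2)x^4 + 235x^3 + 143x^2 + (11171/18)x + 3905/54


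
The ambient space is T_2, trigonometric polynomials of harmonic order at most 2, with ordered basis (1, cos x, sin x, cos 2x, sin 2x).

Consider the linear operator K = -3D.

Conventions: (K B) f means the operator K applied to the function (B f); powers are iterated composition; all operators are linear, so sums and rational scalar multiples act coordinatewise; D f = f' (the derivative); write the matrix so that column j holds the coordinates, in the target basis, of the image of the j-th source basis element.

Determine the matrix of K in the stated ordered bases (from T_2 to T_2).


image of 1: 0
image of cos x: 3sin x
image of sin x: -3cos x
image of cos 2x: 6sin 2x
image of sin 2x: -6cos 2x
each image's coordinates form column j of the matrix

the matrix is [[0, 0, 0, 0, 0]; [0, 0, -3, 0, 0]; [0, 3, 0, 0, 0]; [0, 0, 0, 0, -6]; [0, 0, 0, 6, 0]] (rows listed top to bottom)


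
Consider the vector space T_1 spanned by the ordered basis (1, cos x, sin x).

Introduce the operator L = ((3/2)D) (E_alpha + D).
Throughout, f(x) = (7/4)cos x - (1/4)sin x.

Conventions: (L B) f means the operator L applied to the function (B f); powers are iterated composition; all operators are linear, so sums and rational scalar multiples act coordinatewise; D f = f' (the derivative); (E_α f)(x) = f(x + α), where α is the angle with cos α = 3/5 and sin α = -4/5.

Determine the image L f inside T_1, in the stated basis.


E_alpha f = (5/4)cos x + (5/4)sin x
D f = -(1/4)cos x - (7/4)sin x
(E_alpha + D) f = cos x - (1/2)sin x
D (E_alpha + D) f = -(1/2)cos x - sin x
((3/2)D) (E_alpha + D) f = -(3/4)cos x - (3/2)sin x

the result is g(x) = -(3/4)cos x - (3/2)sin x


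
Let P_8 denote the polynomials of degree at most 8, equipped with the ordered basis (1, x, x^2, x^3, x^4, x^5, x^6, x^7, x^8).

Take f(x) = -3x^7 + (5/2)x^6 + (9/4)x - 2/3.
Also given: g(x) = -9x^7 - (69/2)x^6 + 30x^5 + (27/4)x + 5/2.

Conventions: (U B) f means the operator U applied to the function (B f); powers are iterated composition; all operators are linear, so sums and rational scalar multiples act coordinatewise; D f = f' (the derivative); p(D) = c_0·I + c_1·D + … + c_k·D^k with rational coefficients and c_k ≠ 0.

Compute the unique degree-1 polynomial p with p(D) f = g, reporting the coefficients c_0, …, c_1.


D^0 f = -3x^7 + (5/2)x^6 + (9/4)x - 2/3
D^1 f = -21x^6 + 15x^5 + 9/4
matching coefficients of g against c_0 f + c_1 Df + … from the top degree down determines the c_i
solution: c_0 = 3, c_1 = 2

c_0 = 3, c_1 = 2


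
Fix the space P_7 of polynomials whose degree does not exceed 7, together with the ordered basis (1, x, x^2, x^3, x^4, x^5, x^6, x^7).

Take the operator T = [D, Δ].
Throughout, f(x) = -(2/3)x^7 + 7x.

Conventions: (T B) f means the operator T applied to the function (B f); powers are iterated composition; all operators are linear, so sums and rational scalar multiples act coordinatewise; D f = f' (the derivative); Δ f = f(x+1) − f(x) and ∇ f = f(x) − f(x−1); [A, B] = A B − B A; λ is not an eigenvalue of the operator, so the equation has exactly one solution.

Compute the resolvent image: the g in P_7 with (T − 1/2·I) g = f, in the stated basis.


write g with unknown coordinates in the stated basis and equate coefficients in (T − 1/2·I) g = f
solving from the highest basis element down gives g = (4/3)x^7 - 14x
check: T g = 0
so T g − 1/2·g = -(2/3)x^7 + 7x = f ✓

g(x) = (4/3)x^7 - 14x


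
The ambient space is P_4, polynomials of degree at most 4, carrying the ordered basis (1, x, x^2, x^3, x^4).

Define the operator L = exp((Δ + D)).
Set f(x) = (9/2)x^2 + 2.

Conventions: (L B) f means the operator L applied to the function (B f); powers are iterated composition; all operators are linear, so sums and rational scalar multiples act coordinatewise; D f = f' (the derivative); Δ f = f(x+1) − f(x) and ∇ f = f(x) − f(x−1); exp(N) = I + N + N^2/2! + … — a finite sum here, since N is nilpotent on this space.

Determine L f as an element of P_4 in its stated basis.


the result is g(x) = (9/2)x^2 + 18x + 49/2

order-1 term: 18x + 9/2
order-2 term: 18
the series for exp((Δ + D)) f terminates at order 2
exp((Δ + D)) f = (9/2)x^2 + 18x + 49/2
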